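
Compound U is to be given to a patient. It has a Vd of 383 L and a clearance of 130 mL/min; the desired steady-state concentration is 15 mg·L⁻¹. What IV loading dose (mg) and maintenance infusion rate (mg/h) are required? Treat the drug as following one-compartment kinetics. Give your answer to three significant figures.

(a) 5750 mg; (b) 117 mg/h

Loading dose = Vd × C = 383.0 × 15 = 5745 mg
Convert clearance: 130 mL/min × 60 min/h ÷ 1000 mL/L = 7.800 L/h
Maintenance infusion rate = CL × Css = 7.800 × 15 = 117.0 mg/h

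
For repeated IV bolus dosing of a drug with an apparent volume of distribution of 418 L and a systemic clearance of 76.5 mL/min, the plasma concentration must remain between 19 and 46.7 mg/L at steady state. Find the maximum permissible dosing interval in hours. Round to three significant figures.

81.9 h

CL = 76.5 mL/min = 76.5 × 0.06 = 4.590 L/h
k = CL / Vd = 4.590 / 418.0 = 0.01098 h⁻¹
Between IV bolus doses, concentration decays as C = C₀·e^(−kτ), so C_peak/C_trough = e^(kτ).
τ_max = ln(C_peak/C_trough) / k = ln(46.7/19) / 0.01098 = 0.8993 / 0.01098 = 81.90 h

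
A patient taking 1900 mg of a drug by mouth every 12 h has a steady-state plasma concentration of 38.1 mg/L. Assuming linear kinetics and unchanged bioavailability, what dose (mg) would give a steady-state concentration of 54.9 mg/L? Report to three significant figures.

2740 mg

With linear kinetics, Css is proportional to dose rate (D/τ) at fixed clearance.
D₂ = D₁ × (Css,target / Css,current) = 1900 × 54.9/38.1 = 2738 mg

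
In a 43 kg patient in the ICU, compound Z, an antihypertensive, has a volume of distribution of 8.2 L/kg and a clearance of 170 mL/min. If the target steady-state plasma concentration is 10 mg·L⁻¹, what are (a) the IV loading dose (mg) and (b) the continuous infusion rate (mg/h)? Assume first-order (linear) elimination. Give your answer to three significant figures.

(a) 3530 mg; (b) 102 mg/h

Vd(total) = 43 kg × 8.2 L/kg = 352.6 L
Loading dose = Vd × C = 352.6 × 10 = 3526 mg
Convert clearance: 170 mL/min × 60 min/h ÷ 1000 mL/L = 10.20 L/h
Maintenance: replace elimination → rate = CL × Css = 10.20 × 10 = 102.0 mg/h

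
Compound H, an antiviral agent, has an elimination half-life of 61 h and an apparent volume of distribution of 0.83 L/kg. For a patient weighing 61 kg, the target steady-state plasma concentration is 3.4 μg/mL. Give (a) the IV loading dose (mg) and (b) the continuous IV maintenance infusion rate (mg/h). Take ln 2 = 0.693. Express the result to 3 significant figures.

(a) 172 mg; (b) 1.96 mg/h

Vd(total) = 61 kg × 0.83 L/kg = 50.63 L
LD = Vd × C = 50.63 × 3.4 = 172.1 mg
CL = 0.693 × Vd / t½ = 0.693 × 50.63 / 61 = 0.5752 L/h
Infusion rate = CL × Css = 0.5752 × 3.4 = 1.956 mg/h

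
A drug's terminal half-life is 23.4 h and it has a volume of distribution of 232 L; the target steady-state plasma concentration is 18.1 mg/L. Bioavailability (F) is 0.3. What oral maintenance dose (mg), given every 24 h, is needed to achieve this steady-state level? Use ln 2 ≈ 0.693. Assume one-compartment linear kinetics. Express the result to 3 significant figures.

CL = ln 2 · Vd / t½ = 0.693 × 232.0 / 23.4 = 6.871 L/h
D = CL × Css × τ / F = 6.871 × 18.1 × 24 / 0.3 = 9949 mg

9950 mg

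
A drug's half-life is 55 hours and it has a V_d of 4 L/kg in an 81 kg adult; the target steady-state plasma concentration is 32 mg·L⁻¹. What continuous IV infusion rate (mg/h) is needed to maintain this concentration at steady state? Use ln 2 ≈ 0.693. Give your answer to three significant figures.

131 mg/h

Total Vd = 4 × 81 = 324.0 L
CL = 0.693 × Vd / t½ = 0.693 × 324.0 / 55 = 4.082 L/h
Infusion rate = CL × Css = 4.082 × 32 = 130.6 mg/h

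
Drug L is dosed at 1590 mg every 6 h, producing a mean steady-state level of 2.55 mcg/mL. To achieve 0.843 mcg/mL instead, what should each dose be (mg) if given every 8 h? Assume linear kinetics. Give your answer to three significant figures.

701 mg

With linear kinetics, Css is proportional to dose rate (D/τ) at fixed clearance.
D₂ = D₁ × (Css,target / Css,current) × (τ₂/τ₁) = 1590 × (0.843/2.55) × (8/6) = 700.8 mg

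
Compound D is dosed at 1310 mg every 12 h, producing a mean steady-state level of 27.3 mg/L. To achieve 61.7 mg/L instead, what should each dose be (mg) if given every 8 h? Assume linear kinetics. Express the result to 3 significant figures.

For first-order elimination, Css ∝ F·D/(CL·τ); F and CL are unchanged, so Css ∝ D/τ.
D₂ = D₁ × (Css,target / Css,current) × (τ₂/τ₁) = 1310 × (61.7/27.3) × (8/12) = 1974 mg

1970 mg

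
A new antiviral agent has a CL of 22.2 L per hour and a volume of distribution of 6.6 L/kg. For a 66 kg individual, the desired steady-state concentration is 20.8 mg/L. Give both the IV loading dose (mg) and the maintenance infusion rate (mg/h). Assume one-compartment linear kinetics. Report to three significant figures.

(a) 9060 mg; (b) 462 mg/h

Vd(total) = 66 kg × 6.6 L/kg = 435.6 L
Loading dose = Vd × C = 435.6 × 20.8 = 9060 mg
Infusion rate = 22.20 L/h × 20.8 mg/L = 461.8 mg/h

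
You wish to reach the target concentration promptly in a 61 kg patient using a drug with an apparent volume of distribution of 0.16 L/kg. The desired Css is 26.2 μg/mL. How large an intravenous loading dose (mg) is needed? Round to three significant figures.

256 mg

Total Vd = 0.16 × 61 = 9.760 L
The loading dose fills Vd to the target concentration.
LD = Vd × C = 9.760 × 26.20 = 255.7 mg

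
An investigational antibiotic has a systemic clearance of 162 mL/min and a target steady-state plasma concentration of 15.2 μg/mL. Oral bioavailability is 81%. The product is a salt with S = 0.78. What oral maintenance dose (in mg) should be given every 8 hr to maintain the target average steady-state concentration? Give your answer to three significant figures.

CL = 162 mL/min = 162 × 0.06 = 9.720 L/h
D = CL × Css × τ / F / S = 9.720 × 15.2 × 8 / 0.81 / 0.78 = 1871 mg

1870 mg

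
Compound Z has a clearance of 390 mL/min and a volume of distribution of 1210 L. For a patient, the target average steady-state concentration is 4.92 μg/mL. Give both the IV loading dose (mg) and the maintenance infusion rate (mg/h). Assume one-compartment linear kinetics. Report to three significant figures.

LD = Vd · C_target = 1210 × 4.92 = 5953 mg
Convert clearance: 390 mL/min × 60 min/h ÷ 1000 mL/L = 23.40 L/h
Infusion rate = 23.40 L/h × 4.92 mg/L = 115.1 mg/h

(a) 5950 mg; (b) 115 mg/h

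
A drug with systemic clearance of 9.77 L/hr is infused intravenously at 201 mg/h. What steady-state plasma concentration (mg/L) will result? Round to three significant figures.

20.6 mg/L

Css = rate / CL = 201 / 9.770 = 20.57 mg/L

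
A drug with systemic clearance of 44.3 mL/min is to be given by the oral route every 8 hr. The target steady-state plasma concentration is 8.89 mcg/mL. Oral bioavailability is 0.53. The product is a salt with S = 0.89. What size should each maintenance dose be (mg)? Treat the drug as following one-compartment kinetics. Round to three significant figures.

401 mg

CL = 44.3 mL/min × 60/1000 = 2.658 L/h
D = CL × Css × τ / F / S = 2.658 × 8.89 × 8 / 0.53 / 0.89 = 400.8 mg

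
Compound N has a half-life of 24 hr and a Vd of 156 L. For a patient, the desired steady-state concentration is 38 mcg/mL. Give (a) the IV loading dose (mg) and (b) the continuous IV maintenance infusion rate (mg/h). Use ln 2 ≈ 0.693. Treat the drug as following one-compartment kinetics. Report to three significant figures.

(a) 5930 mg; (b) 171 mg/h

LD = Vd × C = 156.0 × 38 = 5928 mg
CL = 0.693 × Vd / t½ = 0.693 × 156.0 / 24 = 4.505 L/h
Infusion rate = CL × Css = 4.505 × 38 = 171.2 mg/h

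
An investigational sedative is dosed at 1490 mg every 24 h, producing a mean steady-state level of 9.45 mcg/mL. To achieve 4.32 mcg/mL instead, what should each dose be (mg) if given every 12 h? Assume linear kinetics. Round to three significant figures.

341 mg

For first-order elimination, Css ∝ F·D/(CL·τ); F and CL are unchanged, so Css ∝ D/τ.
D₂ = D₁ × (Css,target / Css,current) × (τ₂/τ₁) = 1490 × (4.32/9.45) × (12/24) = 340.6 mg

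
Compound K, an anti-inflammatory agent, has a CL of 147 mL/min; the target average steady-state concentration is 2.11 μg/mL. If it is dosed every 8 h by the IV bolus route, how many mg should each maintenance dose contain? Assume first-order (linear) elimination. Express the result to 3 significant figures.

149 mg

CL = 147 mL/min = 147 × 0.06 = 8.820 L/h
At steady state, dose per interval replaces the amount cleared in that interval: D/τ = CL·Css.
D = CL × Css × τ = 8.820 × 2.11 × 8 = 148.9 mg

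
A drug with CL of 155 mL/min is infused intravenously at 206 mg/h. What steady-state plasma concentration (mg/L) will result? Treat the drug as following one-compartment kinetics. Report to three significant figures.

22.2 mg/L

Convert clearance: 155 mL/min × 60 min/h ÷ 1000 mL/L = 9.300 L/h
Css = rate / CL = 206 / 9.300 = 22.15 mg/L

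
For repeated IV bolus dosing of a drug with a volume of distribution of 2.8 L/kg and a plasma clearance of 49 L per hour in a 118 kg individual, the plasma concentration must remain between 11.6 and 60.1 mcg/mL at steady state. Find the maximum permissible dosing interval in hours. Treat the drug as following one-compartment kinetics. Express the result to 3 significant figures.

11.1 h

Total Vd = 2.8 × 118 = 330.4 L
k = CL / Vd = 49.00 / 330.4 = 0.1483 h⁻¹
Between IV bolus doses, concentration decays as C = C₀·e^(−kτ), so C_peak/C_trough = e^(kτ).
τ_max = ln(C_peak/C_trough) / k = ln(60.1/11.6) / 0.1483 = 1.645 / 0.1483 = 11.09 h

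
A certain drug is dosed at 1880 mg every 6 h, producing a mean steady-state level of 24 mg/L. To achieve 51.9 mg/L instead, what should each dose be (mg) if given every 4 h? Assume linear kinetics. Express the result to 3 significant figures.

For first-order elimination, Css ∝ F·D/(CL·τ); F and CL are unchanged, so Css ∝ D/τ.
D₂ = D₁ × (Css,target / Css,current) × (τ₂/τ₁) = 1880 × (51.9/24) × (4/6) = 2710 mg

2710 mg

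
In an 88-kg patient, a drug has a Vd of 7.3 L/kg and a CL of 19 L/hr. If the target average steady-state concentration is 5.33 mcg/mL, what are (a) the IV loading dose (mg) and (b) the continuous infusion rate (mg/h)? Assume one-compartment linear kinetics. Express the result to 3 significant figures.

(a) 3420 mg; (b) 101 mg/h

Vd(total) = 88 kg × 7.3 L/kg = 642.4 L
Loading: fill Vd to C_target → 642.4 L × 5.33 mg/L = 3424 mg
Maintenance: replace elimination → rate = CL × Css = 19.00 × 5.33 = 101.3 mg/h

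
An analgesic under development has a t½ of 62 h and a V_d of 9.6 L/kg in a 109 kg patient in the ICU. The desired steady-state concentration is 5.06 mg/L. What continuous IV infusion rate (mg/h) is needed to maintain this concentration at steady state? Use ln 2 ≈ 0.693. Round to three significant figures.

Vd(total) = 109 kg × 9.6 L/kg = 1046 L
CL = 0.693 × Vd / t½ = 0.693 × 1046 / 62 = 11.69 L/h
Infusion rate = CL × Css = 11.69 × 5.06 = 59.15 mg/h

59.2 mg/h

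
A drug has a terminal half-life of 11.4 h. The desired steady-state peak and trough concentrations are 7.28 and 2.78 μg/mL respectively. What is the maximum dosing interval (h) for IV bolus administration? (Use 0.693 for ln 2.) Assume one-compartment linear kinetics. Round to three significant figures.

15.8 h

k = 0.693 / t½ = 0.693 / 11.4 = 0.06079 h⁻¹
Between IV bolus doses, concentration decays as C = C₀·e^(−kτ), so C_peak/C_trough = e^(kτ).
τ_max = ln(C_peak/C_trough) / k = ln(7.28/2.78) / 0.06079 = 0.9627 / 0.06079 = 15.84 h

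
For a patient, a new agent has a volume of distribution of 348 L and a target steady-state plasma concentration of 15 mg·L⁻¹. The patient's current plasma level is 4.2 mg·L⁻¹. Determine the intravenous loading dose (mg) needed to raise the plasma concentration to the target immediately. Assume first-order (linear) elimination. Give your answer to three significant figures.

3760 mg

Concentration deficit ΔC = 15 − 4.2 = 10.80 mg/L
LD = Vd × ΔC = 348.0 × 10.80 = 3758 mg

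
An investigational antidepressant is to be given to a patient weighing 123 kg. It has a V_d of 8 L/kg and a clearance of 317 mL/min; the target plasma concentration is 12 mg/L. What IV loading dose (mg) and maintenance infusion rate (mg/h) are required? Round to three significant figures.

(a) 11800 mg; (b) 228 mg/h

Vd(total) = 123 kg × 8 L/kg = 984.0 L
LD = Vd · C_target = 984.0 × 12 = 11810 mg
Convert clearance: 317 mL/min × 60 min/h ÷ 1000 mL/L = 19.02 L/h
Maintenance infusion rate = CL × Css = 19.02 × 12 = 228.2 mg/h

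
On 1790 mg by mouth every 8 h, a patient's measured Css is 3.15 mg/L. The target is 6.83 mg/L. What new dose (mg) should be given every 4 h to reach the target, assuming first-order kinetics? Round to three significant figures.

1940 mg

With linear kinetics, Css is proportional to dose rate (D/τ) at fixed clearance.
D₂ = D₁ × (Css,target / Css,current) × (τ₂/τ₁) = 1790 × (6.83/3.15) × (4/8) = 1941 mg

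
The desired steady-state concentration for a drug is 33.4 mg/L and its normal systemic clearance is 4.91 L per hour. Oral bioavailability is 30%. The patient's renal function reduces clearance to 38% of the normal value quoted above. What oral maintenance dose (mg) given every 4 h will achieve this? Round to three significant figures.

831 mg

Patient clearance = 0.38 × 4.910 = 1.866 L/h
D = CL × Css × τ / F = 1.866 × 33.4 × 4 / 0.3 = 831.0 mg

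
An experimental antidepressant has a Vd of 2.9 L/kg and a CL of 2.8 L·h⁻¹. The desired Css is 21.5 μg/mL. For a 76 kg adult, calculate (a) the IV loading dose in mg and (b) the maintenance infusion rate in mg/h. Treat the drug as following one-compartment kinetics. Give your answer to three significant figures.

Vd(total) = 76 kg × 2.9 L/kg = 220.4 L
Loading: fill Vd to C_target → 220.4 L × 21.5 mg/L = 4739 mg
Maintenance infusion rate = CL × Css = 2.800 × 21.5 = 60.20 mg/h

(a) 4740 mg; (b) 60.2 mg/h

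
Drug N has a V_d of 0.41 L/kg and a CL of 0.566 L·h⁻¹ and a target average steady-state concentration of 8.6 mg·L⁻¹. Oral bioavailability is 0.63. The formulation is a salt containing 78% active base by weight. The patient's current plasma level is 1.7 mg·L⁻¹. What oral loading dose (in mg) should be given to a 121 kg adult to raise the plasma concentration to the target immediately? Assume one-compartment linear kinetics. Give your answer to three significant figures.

Total Vd = 0.41 × 121 = 49.61 L
LD is governed by Vd — clearance does not enter the loading-dose calculation.
Concentration deficit ΔC = 8.6 − 1.7 = 6.900 mg/L
LD = Vd × ΔC / F / S = 49.61 × 6.900 / 0.63 / 0.78 = 696.6 mg

697 mg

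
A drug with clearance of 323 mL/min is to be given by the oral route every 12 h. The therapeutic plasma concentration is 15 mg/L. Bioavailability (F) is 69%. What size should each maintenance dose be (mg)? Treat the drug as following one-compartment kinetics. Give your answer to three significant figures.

CL = 323 mL/min = 323 × 0.06 = 19.38 L/h
D = CL × Css × τ / F = 19.38 × 15 × 12 / 0.69 = 5056 mg

5060 mg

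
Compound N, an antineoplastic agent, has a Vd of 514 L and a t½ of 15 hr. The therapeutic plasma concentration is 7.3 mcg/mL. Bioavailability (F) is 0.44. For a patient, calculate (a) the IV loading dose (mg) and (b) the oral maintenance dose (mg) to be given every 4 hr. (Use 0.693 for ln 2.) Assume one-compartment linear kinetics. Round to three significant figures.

(a) 3750 mg; (b) 1580 mg

LD = Vd × C = 514.0 × 7.3 = 3752 mg
CL = 0.693 × Vd / t½ = 0.693 × 514.0 / 15 = 23.75 L/h
D = CL × Css × τ / F = 23.75 × 7.3 × 4 / 0.44 = 1576 mg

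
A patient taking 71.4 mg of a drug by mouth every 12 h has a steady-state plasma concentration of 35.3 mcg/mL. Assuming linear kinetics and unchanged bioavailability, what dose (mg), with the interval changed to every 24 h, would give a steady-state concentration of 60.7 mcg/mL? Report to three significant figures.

With linear kinetics, Css is proportional to dose rate (D/τ) at fixed clearance.
D₂ = D₁ × (Css,target / Css,current) × (τ₂/τ₁) = 71.4 × (60.7/35.3) × (24/12) = 245.6 mg

246 mg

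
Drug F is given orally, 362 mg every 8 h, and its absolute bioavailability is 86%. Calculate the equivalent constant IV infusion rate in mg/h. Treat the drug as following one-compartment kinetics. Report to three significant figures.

Equivalent systemic input: infusion rate = F·D/τ.
Rate = 0.86 × 362 / 8 = 38.92 mg/h

38.9 mg/h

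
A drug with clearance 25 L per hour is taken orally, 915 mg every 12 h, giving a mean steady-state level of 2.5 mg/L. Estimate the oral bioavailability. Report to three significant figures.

0.820

F·D/τ = CL·Css at steady state → F = CL·Css·τ / D.
F = 25 × 2.5 × 12 / 915 = 0.820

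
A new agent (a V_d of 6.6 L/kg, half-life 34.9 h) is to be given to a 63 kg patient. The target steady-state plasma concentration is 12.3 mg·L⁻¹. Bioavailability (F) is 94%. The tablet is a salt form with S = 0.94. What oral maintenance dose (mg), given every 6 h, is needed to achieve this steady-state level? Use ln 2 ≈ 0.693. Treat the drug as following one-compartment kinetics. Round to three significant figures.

Total Vd = 6.6 × 63 = 415.8 L
CL = ln 2 · Vd / t½ = 0.693 × 415.8 / 34.9 = 8.256 L/h
D = CL × Css × τ / F / S = 8.256 × 12.3 × 6 / 0.94 / 0.94 = 689.6 mg

690 mg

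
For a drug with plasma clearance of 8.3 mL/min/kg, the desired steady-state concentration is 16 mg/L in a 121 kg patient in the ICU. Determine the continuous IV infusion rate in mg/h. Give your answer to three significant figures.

964 mg/h

CL = 8.3 mL/min/kg × 121 kg = 1004 mL/min = 1004 × 60/1000 = 60.24 L/h
Infusion rate = CL · Css = 60.24 L/h × 16 mg/L = 963.8 mg/h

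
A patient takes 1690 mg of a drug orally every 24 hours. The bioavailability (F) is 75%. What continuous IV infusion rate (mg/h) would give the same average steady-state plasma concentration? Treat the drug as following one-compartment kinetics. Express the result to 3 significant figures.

52.8 mg/h

Equivalent systemic input: infusion rate = F·D/τ.
Rate = 0.75 × 1690 / 24 = 52.81 mg/h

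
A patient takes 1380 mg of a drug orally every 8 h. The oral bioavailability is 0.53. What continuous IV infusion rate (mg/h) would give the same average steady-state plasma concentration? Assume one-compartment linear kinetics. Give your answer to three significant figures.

Equivalent systemic input: infusion rate = F·D/τ.
Rate = 0.53 × 1380 / 8 = 91.43 mg/h

91.4 mg/h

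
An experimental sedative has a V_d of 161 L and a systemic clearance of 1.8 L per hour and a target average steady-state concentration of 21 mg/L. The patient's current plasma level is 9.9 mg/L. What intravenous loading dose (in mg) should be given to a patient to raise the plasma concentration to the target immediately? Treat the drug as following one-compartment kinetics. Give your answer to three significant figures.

The loading dose fills Vd to the target concentration; clearance is irrelevant here.
Concentration deficit ΔC = 21 − 9.9 = 11.10 mg/L
LD = Vd × ΔC = 161.0 × 11.10 = 1787 mg

1790 mg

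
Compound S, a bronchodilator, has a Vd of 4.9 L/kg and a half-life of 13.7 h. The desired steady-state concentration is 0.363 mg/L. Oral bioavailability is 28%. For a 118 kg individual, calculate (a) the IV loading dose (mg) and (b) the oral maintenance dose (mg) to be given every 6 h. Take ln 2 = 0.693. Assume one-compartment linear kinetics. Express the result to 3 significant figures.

Total Vd = 4.9 × 118 = 578.2 L
LD = Vd × C = 578.2 × 0.363 = 209.9 mg
CL = 0.693 × Vd / t½ = 0.693 × 578.2 / 13.7 = 29.25 L/h
D = CL × Css × τ / F = 29.25 × 0.363 × 6 / 0.28 = 227.5 mg

(a) 210 mg; (b) 228 mg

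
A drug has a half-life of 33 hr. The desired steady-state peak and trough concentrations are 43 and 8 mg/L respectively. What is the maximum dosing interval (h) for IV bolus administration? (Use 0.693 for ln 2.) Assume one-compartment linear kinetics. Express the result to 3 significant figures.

k = 0.693 / t½ = 0.693 / 33 = 0.02100 h⁻¹
Between IV bolus doses, concentration decays as C = C₀·e^(−kτ), so C_peak/C_trough = e^(kτ).
τ_max = ln(C_peak/C_trough) / k = ln(43/8) / 0.02100 = 1.682 / 0.02100 = 80.10 h

80.1 h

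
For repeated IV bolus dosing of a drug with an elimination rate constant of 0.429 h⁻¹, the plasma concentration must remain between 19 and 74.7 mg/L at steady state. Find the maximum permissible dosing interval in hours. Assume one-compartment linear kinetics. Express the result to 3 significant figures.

Between IV bolus doses, concentration decays as C = C₀·e^(−kτ), so C_peak/C_trough = e^(kτ).
τ_max = ln(C_peak/C_trough) / k = ln(74.7/19) / 0.4290 = 1.369 / 0.4290 = 3.191 h

3.19 h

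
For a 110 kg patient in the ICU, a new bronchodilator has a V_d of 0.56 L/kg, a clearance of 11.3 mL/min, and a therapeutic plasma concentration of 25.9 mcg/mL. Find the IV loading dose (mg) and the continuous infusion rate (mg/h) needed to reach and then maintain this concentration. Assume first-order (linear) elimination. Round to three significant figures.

(a) 1600 mg; (b) 17.6 mg/h

Vd = 0.56 L/kg × 110 kg = 61.60 L
Loading dose = Vd × C = 61.60 × 25.9 = 1595 mg
Convert clearance: 11.3 mL/min × 60 min/h ÷ 1000 mL/L = 0.6780 L/h
Maintenance infusion rate = CL × Css = 0.6780 × 25.9 = 17.56 mg/h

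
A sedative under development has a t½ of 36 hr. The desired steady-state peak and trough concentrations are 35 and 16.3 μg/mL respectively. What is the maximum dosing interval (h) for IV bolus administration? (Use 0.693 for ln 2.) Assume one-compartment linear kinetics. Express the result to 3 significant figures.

39.7 h

k = 0.693 / t½ = 0.693 / 36 = 0.01925 h⁻¹
Between IV bolus doses, concentration decays as C = C₀·e^(−kτ), so C_peak/C_trough = e^(kτ).
τ_max = ln(C_peak/C_trough) / k = ln(35/16.3) / 0.01925 = 0.7642 / 0.01925 = 39.70 h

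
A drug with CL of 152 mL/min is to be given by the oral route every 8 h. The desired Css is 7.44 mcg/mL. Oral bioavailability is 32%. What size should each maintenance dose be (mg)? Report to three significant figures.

1700 mg

CL = 152 mL/min = 152 × 0.06 = 9.120 L/h
D = CL × Css × τ / F = 9.120 × 7.44 × 8 / 0.32 = 1696 mg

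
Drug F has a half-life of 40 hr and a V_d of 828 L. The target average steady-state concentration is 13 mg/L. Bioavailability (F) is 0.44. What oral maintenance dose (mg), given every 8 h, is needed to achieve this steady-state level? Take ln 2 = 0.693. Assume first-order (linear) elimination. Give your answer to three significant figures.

CL = ln 2 · Vd / t½ = 0.693 × 828.0 / 40 = 14.35 L/h
D = CL × Css × τ / F = 14.35 × 13 × 8 / 0.44 = 3392 mg

3390 mg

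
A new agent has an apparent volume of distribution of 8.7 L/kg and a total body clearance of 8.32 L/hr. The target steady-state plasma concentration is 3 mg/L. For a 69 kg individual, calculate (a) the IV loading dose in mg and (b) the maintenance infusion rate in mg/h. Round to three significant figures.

Total Vd = 8.7 × 69 = 600.3 L
Loading: fill Vd to C_target → 600.3 L × 3 mg/L = 1801 mg
Maintenance: replace elimination → rate = CL × Css = 8.320 × 3 = 24.96 mg/h

(a) 1800 mg; (b) 25.0 mg/h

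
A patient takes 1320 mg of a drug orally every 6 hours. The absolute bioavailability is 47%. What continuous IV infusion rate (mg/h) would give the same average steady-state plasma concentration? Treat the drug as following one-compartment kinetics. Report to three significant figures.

Equivalent systemic input: infusion rate = F·D/τ.
Rate = 0.47 × 1320 / 6 = 103.4 mg/h

103 mg/h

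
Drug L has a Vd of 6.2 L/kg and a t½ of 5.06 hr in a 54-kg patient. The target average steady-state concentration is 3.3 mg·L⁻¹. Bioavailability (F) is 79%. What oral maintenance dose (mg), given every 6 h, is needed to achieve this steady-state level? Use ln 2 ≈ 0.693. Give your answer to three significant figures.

1150 mg

Vd = 6.2 L/kg × 54 kg = 334.8 L
k = 0.693/5.06 = 0.1370 h⁻¹, so CL = k·Vd = 0.1370 × 334.8 = 45.87 L/h
D = CL × Css × τ / F = 45.87 × 3.3 × 6 / 0.79 = 1150 mg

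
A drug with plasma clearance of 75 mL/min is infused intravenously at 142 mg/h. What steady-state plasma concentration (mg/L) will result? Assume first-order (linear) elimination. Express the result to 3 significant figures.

31.6 mg/L

CL = 75 mL/min = 75 × 0.06 = 4.500 L/h
Css = rate / CL = 142 / 4.500 = 31.56 mg/L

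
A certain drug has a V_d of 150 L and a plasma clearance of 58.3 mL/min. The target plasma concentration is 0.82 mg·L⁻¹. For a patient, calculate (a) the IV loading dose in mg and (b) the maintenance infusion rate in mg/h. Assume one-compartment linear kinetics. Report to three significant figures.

Loading: fill Vd to C_target → 150.0 L × 0.82 mg/L = 123.0 mg
CL = 58.3 mL/min × 60/1000 = 3.498 L/h
Infusion rate = 3.498 L/h × 0.82 mg/L = 2.868 mg/h

(a) 123 mg; (b) 2.87 mg/h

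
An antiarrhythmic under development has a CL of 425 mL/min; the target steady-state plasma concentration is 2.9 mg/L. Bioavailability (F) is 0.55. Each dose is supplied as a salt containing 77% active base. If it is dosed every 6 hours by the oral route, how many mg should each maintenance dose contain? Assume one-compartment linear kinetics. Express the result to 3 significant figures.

1050 mg

CL = 425 mL/min = 425 × 0.06 = 25.50 L/h
D = CL × Css × τ / F / S = 25.50 × 2.9 × 6 / 0.55 / 0.77 = 1048 mg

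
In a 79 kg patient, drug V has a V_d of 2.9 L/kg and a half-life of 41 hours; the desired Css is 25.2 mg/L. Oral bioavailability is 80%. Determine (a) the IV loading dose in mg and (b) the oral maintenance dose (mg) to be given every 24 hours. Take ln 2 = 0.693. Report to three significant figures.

(a) 5770 mg; (b) 2930 mg

Total Vd = 2.9 × 79 = 229.1 L
LD = Vd × C = 229.1 × 25.2 = 5773 mg
CL = 0.693 × Vd / t½ = 0.693 × 229.1 / 41 = 3.872 L/h
D = CL × Css × τ / F = 3.872 × 25.2 × 24 / 0.8 = 2927 mg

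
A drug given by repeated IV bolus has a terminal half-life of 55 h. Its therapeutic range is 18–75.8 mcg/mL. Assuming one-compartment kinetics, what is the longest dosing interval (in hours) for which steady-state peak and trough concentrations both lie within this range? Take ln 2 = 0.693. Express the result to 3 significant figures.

114 h

k = 0.693 / t½ = 0.693 / 55 = 0.01260 h⁻¹
Between IV bolus doses, concentration decays as C = C₀·e^(−kτ), so C_peak/C_trough = e^(kτ).
τ_max = ln(C_peak/C_trough) / k = ln(75.8/18) / 0.01260 = 1.438 / 0.01260 = 114.1 h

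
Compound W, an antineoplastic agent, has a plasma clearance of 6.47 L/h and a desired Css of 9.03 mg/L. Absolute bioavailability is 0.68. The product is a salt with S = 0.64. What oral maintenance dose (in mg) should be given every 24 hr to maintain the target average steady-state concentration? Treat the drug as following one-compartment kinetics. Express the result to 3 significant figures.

3220 mg

At steady state, dose per interval replaces the amount cleared in that interval: F·S·D/τ = CL·Css.
D = CL × Css × τ / F / S = 6.470 × 9.03 × 24 / 0.68 / 0.64 = 3222 mg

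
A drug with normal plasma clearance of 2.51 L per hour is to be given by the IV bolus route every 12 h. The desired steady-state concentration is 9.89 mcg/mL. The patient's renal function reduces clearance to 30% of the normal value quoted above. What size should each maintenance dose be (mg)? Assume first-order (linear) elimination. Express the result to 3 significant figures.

Patient clearance = 0.3 × 2.510 = 0.7530 L/h
D = CL × Css × τ = 0.7530 × 9.89 × 12 = 89.37 mg

89.4 mg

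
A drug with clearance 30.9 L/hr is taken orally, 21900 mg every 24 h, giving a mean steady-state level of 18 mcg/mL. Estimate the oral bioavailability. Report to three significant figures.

F·D/τ = CL·Css at steady state → F = CL·Css·τ / D.
F = 30.9 × 18 × 24 / 21900 = 0.610

0.610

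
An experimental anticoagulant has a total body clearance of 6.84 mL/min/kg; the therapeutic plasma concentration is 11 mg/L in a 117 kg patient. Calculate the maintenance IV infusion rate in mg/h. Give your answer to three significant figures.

528 mg/h

CL = 6.84 mL/min/kg × 117 kg = 800.3 mL/min = 800.3 × 60/1000 = 48.02 L/h
At steady state, infusion rate equals elimination rate: rate in = CL × Css.
Rate = CL × Css = 48.02 × 11 = 528.2 mg/h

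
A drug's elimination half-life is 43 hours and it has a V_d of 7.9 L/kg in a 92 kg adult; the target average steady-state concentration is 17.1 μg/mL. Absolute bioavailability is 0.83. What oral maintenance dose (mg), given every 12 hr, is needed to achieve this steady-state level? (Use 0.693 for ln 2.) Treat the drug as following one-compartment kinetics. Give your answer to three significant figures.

2900 mg

Total Vd = 7.9 × 92 = 726.8 L
k = 0.693/43 = 0.01612 h⁻¹, so CL = k·Vd = 0.01612 × 726.8 = 11.72 L/h
D = CL × Css × τ / F = 11.72 × 17.1 × 12 / 0.83 = 2898 mg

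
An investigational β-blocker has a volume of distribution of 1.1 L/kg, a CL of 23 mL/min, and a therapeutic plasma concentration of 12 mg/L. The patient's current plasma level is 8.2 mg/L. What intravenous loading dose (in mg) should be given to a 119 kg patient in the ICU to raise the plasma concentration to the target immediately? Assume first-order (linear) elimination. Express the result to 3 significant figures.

497 mg

Total Vd = 1.1 × 119 = 130.9 L
Concentration deficit ΔC = 12 − 8.2 = 3.800 mg/L
LD = Vd × ΔC = 130.9 × 3.800 = 497.4 mg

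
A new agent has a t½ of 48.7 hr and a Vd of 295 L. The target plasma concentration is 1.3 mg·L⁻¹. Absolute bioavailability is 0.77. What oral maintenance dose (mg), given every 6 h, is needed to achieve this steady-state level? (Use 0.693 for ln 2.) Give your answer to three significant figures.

42.5 mg

CL = ln 2 · Vd / t½ = 0.693 × 295.0 / 48.7 = 4.198 L/h
D = CL × Css × τ / F = 4.198 × 1.3 × 6 / 0.77 = 42.53 mg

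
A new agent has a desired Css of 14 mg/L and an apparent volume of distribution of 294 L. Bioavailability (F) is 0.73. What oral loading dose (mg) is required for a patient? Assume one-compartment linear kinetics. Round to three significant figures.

LD = Vd × C / F = 294.0 × 14.00 / 0.73 = 5638 mg

5640 mg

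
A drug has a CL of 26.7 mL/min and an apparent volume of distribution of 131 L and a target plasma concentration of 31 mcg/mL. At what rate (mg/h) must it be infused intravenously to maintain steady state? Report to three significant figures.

CL = 26.7 mL/min = 26.7 × 0.06 = 1.602 L/h
Rate = CL × Css = 1.602 × 31 = 49.66 mg/h

49.7 mg/h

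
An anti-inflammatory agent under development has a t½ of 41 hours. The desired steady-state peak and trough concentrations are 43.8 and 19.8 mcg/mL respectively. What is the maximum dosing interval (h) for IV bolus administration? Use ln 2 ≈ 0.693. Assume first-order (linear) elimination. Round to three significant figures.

47.0 h

k = 0.693 / t½ = 0.693 / 41 = 0.01690 h⁻¹
Between IV bolus doses, concentration decays as C = C₀·e^(−kτ), so C_peak/C_trough = e^(kτ).
τ_max = ln(C_peak/C_trough) / k = ln(43.8/19.8) / 0.01690 = 0.7940 / 0.01690 = 46.98 h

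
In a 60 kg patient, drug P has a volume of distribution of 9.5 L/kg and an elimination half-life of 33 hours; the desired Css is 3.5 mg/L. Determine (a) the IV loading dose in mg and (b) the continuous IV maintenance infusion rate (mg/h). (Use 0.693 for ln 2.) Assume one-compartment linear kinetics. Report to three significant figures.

(a) 2000 mg; (b) 41.9 mg/h

Vd = 9.5 L/kg × 60 kg = 570.0 L
LD = Vd × C = 570.0 × 3.5 = 1995 mg
CL = 0.693 × Vd / t½ = 0.693 × 570.0 / 33 = 11.97 L/h
Infusion rate = CL × Css = 11.97 × 3.5 = 41.90 mg/h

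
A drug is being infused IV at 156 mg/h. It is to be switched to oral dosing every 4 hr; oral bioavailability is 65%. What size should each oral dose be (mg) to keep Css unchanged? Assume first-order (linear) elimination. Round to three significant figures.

To maintain the same Css, the systemic dosing rate must be unchanged: F·D/τ = infusion rate.
D = rate × τ / F = 156 × 4 / 0.65 = 960.0 mg

960 mg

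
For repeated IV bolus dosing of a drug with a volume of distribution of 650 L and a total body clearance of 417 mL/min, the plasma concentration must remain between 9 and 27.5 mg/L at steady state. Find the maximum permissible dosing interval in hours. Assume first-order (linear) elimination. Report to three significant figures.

Convert clearance: 417 mL/min × 60 min/h ÷ 1000 mL/L = 25.02 L/h
k = CL / Vd = 25.02 / 650.0 = 0.03849 h⁻¹
Between IV bolus doses, concentration decays as C = C₀·e^(−kτ), so C_peak/C_trough = e^(kτ).
τ_max = ln(C_peak/C_trough) / k = ln(27.5/9) / 0.03849 = 1.117 / 0.03849 = 29.02 h

29.0 h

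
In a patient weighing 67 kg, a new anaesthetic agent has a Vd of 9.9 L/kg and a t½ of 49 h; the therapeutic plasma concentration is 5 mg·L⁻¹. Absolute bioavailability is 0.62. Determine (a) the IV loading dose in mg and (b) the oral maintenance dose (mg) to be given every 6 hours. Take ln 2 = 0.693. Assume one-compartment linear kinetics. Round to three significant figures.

Total Vd = 9.9 × 67 = 663.3 L
LD = Vd × C = 663.3 × 5 = 3317 mg
CL = 0.693 × Vd / t½ = 0.693 × 663.3 / 49 = 9.381 L/h
D = CL × Css × τ / F = 9.381 × 5 × 6 / 0.62 = 453.9 mg

(a) 3320 mg; (b) 454 mg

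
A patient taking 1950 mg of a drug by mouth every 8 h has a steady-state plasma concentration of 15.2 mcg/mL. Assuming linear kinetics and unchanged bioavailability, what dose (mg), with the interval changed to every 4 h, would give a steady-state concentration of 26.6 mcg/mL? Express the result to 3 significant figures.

1710 mg

For first-order elimination, Css ∝ F·D/(CL·τ); F and CL are unchanged, so Css ∝ D/τ.
D₂ = D₁ × (Css,target / Css,current) × (τ₂/τ₁) = 1950 × (26.6/15.2) × (4/8) = 1706 mg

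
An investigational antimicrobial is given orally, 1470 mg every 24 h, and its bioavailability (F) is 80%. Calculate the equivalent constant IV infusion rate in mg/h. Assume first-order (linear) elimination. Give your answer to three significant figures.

49.0 mg/h

Equivalent systemic input: infusion rate = F·D/τ.
Rate = 0.8 × 1470 / 24 = 49.00 mg/h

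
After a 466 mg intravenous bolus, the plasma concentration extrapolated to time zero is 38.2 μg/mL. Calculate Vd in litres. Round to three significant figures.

Immediately after an IV bolus, C₀ = Dose / Vd, so Vd = Dose / C₀.
Vd = 466 / 38.2 = 12.20 L

12.2 L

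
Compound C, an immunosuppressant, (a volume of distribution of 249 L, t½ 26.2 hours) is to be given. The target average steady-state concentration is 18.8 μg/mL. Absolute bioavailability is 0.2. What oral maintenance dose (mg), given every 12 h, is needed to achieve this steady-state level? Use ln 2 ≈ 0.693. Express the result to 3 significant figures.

7430 mg

CL = 0.693 × Vd / t½ = 0.693 × 249.0 / 26.2 = 6.586 L/h
D = CL × Css × τ / F = 6.586 × 18.8 × 12 / 0.2 = 7429 mg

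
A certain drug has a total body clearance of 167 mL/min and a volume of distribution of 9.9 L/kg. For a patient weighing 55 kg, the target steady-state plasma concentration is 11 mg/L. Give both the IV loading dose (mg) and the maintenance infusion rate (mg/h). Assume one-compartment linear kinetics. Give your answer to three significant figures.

(a) 5990 mg; (b) 110 mg/h

Vd(total) = 55 kg × 9.9 L/kg = 544.5 L
Loading dose = Vd × C = 544.5 × 11 = 5990 mg
CL = 167 mL/min = 167 × 0.06 = 10.02 L/h
Infusion rate = 10.02 L/h × 11 mg/L = 110.2 mg/h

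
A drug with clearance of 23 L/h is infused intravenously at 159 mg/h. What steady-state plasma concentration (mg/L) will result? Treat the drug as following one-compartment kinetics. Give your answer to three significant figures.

6.91 mg/L

Css = rate / CL = 159 / 23.00 = 6.913 mg/L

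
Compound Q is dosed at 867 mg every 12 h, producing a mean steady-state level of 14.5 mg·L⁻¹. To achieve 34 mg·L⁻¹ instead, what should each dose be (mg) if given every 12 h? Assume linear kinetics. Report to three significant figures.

2030 mg

With linear kinetics, Css is proportional to dose rate (D/τ) at fixed clearance.
D₂ = D₁ × (Css,target / Css,current) = 867 × 34/14.5 = 2033 mg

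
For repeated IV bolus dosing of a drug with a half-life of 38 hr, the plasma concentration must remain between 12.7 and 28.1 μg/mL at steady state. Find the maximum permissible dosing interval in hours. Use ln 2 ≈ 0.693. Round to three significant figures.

43.5 h

k = 0.693 / t½ = 0.693 / 38 = 0.01824 h⁻¹
Between IV bolus doses, concentration decays as C = C₀·e^(−kτ), so C_peak/C_trough = e^(kτ).
τ_max = ln(C_peak/C_trough) / k = ln(28.1/12.7) / 0.01824 = 0.7942 / 0.01824 = 43.54 h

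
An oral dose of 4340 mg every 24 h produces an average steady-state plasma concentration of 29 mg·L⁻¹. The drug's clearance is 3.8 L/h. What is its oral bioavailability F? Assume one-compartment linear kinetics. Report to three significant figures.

F·D/τ = CL·Css at steady state → F = CL·Css·τ / D.
F = 3.8 × 29 × 24 / 4340 = 0.609

0.609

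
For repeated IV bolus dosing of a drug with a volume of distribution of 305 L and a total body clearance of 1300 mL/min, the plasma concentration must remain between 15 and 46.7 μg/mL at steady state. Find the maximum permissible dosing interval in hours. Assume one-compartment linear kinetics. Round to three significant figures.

CL = 1300 mL/min × 60/1000 = 78.00 L/h
k = CL / Vd = 78.00 / 305.0 = 0.2557 h⁻¹
Between IV bolus doses, concentration decays as C = C₀·e^(−kτ), so C_peak/C_trough = e^(kτ).
τ_max = ln(C_peak/C_trough) / k = ln(46.7/15) / 0.2557 = 1.136 / 0.2557 = 4.443 h

4.44 h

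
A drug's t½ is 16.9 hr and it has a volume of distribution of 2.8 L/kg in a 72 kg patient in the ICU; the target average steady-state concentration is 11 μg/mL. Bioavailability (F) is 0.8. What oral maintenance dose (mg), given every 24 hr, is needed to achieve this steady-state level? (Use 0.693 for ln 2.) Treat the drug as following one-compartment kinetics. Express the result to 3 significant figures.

2730 mg

Vd = 2.8 L/kg × 72 kg = 201.6 L
k = 0.693/16.9 = 0.04101 h⁻¹, so CL = k·Vd = 0.04101 × 201.6 = 8.268 L/h
D = CL × Css × τ / F = 8.268 × 11 × 24 / 0.8 = 2728 mg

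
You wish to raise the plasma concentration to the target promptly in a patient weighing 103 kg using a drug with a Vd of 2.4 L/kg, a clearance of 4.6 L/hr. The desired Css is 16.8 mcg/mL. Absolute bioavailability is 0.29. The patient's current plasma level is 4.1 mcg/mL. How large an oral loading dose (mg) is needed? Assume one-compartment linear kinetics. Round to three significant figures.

10800 mg

Total Vd = 2.4 × 103 = 247.2 L
Loading dose depends on Vd (not clearance): it fills the distribution volume.
Concentration deficit ΔC = 16.8 − 4.1 = 12.70 mg/L
LD = Vd × ΔC / F = 247.2 × 12.70 / 0.29 = 10830 mg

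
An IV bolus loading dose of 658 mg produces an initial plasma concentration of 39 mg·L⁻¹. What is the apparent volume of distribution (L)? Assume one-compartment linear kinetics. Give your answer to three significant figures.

16.9 L

Immediately after an IV bolus, C₀ = Dose / Vd, so Vd = Dose / C₀.
Vd = 658 / 39 = 16.87 L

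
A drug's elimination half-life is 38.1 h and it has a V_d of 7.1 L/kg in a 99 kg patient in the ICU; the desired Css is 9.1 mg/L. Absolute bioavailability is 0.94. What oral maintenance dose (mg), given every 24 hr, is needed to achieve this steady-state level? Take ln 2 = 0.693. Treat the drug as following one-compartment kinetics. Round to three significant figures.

Vd = 7.1 L/kg × 99 kg = 702.9 L
CL = 0.693 × Vd / t½ = 0.693 × 702.9 / 38.1 = 12.79 L/h
D = CL × Css × τ / F = 12.79 × 9.1 × 24 / 0.94 = 2972 mg

2970 mg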